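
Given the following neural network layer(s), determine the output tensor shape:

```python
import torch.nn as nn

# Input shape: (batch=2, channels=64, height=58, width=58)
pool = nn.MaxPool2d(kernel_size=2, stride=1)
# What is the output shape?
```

Input: (2, 64, 58, 58) -> Output: (2, 64, 57, 57)

Answer: (2, 64, 57, 57)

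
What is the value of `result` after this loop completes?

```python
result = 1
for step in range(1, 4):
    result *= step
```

3! = 6
`result` takes the values: 1 → 2 → 6

Answer: 6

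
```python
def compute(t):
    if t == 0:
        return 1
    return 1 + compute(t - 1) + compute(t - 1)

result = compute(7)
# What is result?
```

compute(t) = 1 + 2·compute(t-1), compute(0)=1. Closed form: (1+1)·2^7 - 1 = 255.

Answer: 255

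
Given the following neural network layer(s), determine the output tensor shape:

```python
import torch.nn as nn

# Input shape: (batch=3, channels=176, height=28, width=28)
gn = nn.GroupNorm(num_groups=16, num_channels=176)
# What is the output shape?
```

Input: (3, 176, 28, 28) -> Output: (3, 176, 28, 28)

Answer: (3, 176, 28, 28)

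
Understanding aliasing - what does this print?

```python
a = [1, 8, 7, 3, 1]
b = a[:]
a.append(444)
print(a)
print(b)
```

Key concept: slice [:] creates copy.
Step by step:
`a = [1, 8, 7, 3, 1]` → a = [1, 8, 7, 3, 1]
`b = a[:]` → b = [1, 8, 7, 3, 1]
`a.append(444)` → a = [1, 8, 7, 3, 1, 444]
`print(a)` → prints [1, 8, 7, 3, 1, 444]
`print(b)` → prints [1, 8, 7, 3, 1]

Answer:
[1, 8, 7, 3, 1, 444]
[1, 8, 7, 3, 1]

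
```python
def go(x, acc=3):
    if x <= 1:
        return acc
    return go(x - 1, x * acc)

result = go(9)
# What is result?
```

Accumulator trace (n, acc): (9, 3) -> (8, 27) -> (7, 216) -> (6, 1512) -> (5, 9072) -> (4, 45360) -> (3, 181440) -> (2, 544320) -> (1, 1088640) -> return 1088640

Answer: 1088640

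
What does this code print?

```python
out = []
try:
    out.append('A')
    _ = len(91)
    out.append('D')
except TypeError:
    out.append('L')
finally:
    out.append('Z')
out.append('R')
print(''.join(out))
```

Execution trace: 'A' (try body) → 'L' (except TypeError) → 'Z' (finally) → 'R' (after the try/except). Output: ALZR

Answer: ALZR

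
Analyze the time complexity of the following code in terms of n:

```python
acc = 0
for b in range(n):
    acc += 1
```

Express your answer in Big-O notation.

Each loop level contributes: n. Multiplying the contributions gives O(n).

Answer: O(n)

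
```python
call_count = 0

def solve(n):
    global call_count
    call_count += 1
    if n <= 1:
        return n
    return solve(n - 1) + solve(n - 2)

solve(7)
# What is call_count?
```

Calls(n) = 1 + Calls(n-1) + Calls(n-2); Calls(0)=Calls(1)=1. For n=7 this gives 41.

Answer: 41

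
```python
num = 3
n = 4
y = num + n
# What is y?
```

Trace:
`num = 3` → num = 3
`n = 4` → n = 4
`y = num + n` → y = 7
So y = 7

Answer: 7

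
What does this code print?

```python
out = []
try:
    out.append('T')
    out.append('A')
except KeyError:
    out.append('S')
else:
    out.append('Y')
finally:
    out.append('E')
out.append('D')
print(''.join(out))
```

Execution trace: 'T' (try body) → 'A' (try body, no exception) → 'Y' (else) → 'E' (finally) → 'D' (after the try/except). Output: TAYED

Answer: TAYED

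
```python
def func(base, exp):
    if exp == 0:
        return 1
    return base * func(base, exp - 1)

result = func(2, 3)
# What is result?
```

func(2, 3) = 2 * 2 * 2 = 8

Answer: 8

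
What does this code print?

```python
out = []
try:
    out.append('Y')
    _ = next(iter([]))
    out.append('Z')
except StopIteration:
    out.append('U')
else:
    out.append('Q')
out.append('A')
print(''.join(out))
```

Execution trace: 'Y' (try body) → 'U' (except StopIteration) → 'A' (after the try/except). Output: YUA

Answer: YUA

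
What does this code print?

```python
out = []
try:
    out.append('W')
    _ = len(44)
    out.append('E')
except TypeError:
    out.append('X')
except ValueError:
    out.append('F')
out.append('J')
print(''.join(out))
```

Execution trace: 'W' (try body) → 'X' (except TypeError) → 'J' (after the try/except). Output: WXJ

Answer: WXJ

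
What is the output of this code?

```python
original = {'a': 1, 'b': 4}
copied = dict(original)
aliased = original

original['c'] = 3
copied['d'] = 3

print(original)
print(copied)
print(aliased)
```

Key concept: dict() creates copy, assignment creates alias.
Step by step:
`original = {'a': 1, 'b': 4}` → original = {'a': 1, 'b': 4}
`copied = dict(original)` → copied = {'a': 1, 'b': 4}
`aliased = original` → aliased = {'a': 1, 'b': 4} (same object as original)
`original['c'] = 3` → original = {'a': 1, 'b': 4, 'c': 3} (same object as aliased); aliased = {'a': 1, 'b': 4, 'c': 3} (same object as original)
`copied['d'] = 3` → copied = {'a': 1, 'b': 4, 'd': 3}
`print(original)` → prints {'a': 1, 'b': 4, 'c': 3}
`print(copied)` → prints {'a': 1, 'b': 4, 'd': 3}
`print(aliased)` → prints {'a': 1, 'b': 4, 'c': 3}

Answer:
{'a': 1, 'b': 4, 'c': 3}
{'a': 1, 'b': 4, 'd': 3}
{'a': 1, 'b': 4, 'c': 3}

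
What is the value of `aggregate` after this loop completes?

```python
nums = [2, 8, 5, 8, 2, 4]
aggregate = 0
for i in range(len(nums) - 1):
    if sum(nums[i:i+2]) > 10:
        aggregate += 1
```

Count windows with sum > 10
`aggregate` takes the values: 0 → 1 → 2

Answer: 2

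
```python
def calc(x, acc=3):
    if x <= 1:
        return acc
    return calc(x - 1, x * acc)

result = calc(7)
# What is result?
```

Accumulator trace (n, acc): (7, 3) -> (6, 21) -> (5, 126) -> (4, 630) -> (3, 2520) -> (2, 7560) -> (1, 15120) -> return 15120

Answer: 15120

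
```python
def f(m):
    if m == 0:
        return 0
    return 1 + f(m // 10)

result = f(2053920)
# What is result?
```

Count of digits of 2053920: 7

Answer: 7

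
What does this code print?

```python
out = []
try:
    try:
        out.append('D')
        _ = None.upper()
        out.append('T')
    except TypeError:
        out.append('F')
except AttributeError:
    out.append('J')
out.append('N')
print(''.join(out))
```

Execution trace: 'D' (try body) → 'J' (outer except AttributeError) → 'N' (after the try/except). Output: DJN

Answer: DJN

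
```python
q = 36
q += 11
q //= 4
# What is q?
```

Trace:
`q = 36` → q = 36
`q += 11` → q = 47
`q //= 4` → q = 11
So q = 11

Answer: 11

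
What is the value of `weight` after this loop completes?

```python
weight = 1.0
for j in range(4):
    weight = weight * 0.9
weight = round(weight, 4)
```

Exponential decay: 1.0 * 0.9^4
`weight` takes the values: 1.0 → 0.9 → 0.81 → 0.729 → 0.6561

Answer: 0.6561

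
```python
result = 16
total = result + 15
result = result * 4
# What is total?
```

Trace:
`result = 16` → result = 16
`total = result + 15` → total = 31
`result = result * 4` → result = 64
So total = 31

Answer: 31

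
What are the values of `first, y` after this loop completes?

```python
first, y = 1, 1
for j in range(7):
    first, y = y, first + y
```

Fibonacci: after 7 iterations
`first, y` takes the values: (1, 1) → (1, 2) → (2, 3) → (3, 5) → (5, 8) → (8, 13) → (13, 21) → (21, 34)

Answer: 21, 34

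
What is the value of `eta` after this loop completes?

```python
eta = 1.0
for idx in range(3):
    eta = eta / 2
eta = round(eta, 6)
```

Halving LR 3 times: 1 / 2^3
`eta` takes the values: 1.0 → 0.5 → 0.25 → 0.125

Answer: 0.125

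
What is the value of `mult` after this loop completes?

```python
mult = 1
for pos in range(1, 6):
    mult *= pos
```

5! = 120
`mult` takes the values: 1 → 2 → 6 → 24 → 120

Answer: 120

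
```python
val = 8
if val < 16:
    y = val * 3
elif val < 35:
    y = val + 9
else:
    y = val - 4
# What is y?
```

Trace:
`val = 8` → val = 8
`if val < 16: ...` → val < 16 is True → y = 24
So y = 24

Answer: 24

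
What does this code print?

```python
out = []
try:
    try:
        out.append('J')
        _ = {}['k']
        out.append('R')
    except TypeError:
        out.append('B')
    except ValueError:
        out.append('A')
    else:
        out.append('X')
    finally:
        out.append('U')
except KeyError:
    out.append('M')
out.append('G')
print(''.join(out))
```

Execution trace: 'J' (inner try body) → 'U' (inner finally) → 'M' (outer except KeyError) → 'G' (after the try/except). Output: JUMG

Answer: JUMG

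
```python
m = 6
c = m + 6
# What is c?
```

Trace:
`m = 6` → m = 6
`c = m + 6` → c = 12
So c = 12

Answer: 12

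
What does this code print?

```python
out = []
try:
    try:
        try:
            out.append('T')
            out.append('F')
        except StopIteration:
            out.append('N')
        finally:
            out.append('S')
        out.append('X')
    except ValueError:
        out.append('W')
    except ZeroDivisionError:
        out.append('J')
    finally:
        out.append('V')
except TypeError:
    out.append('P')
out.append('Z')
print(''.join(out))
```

Execution trace: 'T' (inner try body) → 'F' (inner try body, no exception) → 'S' (inner finally) → 'X' (try body, no exception) → 'V' (finally) → 'Z' (after the try/except). Output: TFSXVZ

Answer: TFSXVZ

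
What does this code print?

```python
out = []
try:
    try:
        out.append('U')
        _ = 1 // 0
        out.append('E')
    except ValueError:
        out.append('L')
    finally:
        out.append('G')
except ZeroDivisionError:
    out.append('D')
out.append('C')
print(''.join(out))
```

Execution trace: 'U' (try body) → 'G' (finally) → 'D' (outer except ZeroDivisionError) → 'C' (after the try/except). Output: UGDC

Answer: UGDC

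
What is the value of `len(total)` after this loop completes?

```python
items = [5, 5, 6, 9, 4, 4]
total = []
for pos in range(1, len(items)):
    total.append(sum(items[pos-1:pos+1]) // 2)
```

Number of 2-element averages
`total` takes the values: [] → [5] → [5, 5] → [5, 5, 7] → [5, 5, 7, 6] → [5, 5, 7, 6, 4]
So `len(total)` = 5

Answer: 5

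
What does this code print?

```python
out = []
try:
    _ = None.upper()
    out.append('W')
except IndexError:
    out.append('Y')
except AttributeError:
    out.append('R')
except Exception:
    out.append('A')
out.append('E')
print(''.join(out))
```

Execution trace: 'R' (except AttributeError) → 'E' (after the try/except). Output: RE

Answer: RE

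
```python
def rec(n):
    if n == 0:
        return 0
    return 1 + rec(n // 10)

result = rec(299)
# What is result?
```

Count of digits of 299: 3

Answer: 3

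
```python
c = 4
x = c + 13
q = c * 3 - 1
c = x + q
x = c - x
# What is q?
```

Trace:
`c = 4` → c = 4
`x = c + 13` → x = 17
`q = c * 3 - 1` → q = 11
`c = x + q` → c = 28
`x = c - x` → x = 11
So q = 11

Answer: 11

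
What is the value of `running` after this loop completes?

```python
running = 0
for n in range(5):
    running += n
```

Sum of 0 to 4 = 10
`running` takes the values: 0 → 1 → 3 → 6 → 10

Answer: 10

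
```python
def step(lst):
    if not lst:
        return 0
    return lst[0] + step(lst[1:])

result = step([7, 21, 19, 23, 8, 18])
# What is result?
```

7 + 21 + 19 + 23 + 8 + 18 + 0 = 96

Answer: 96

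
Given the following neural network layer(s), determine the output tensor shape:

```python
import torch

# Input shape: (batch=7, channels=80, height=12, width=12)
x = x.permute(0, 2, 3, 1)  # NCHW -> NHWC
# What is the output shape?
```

Input: (7, 80, 12, 12) -> Output: (7, 12, 12, 80)

Answer: (7, 12, 12, 80)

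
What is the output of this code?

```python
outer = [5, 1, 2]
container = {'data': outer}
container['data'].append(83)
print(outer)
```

Key concept: dict holds reference to list.
Step by step:
`outer = [5, 1, 2]` → outer = [5, 1, 2]
`container = {'data': outer}` → container = {'data': [5, 1, 2]}
`container['data'].append(83)` → outer = [5, 1, 2, 83]; container = {'data': [5, 1, 2, 83]}
`print(outer)` → prints [5, 1, 2, 83]

Answer: [5, 1, 2, 83]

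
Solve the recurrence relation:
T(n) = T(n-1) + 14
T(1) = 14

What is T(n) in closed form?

Unrolling: T(n) = T(1) + 14·(n-1) = 14 + 14(n-1) = 14n.

Answer: T(n) = 14n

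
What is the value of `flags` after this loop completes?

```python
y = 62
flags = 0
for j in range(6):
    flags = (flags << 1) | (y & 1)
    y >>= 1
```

Reverse lowest 6 bits of 62
`flags` takes the values: 0 → 1 → 3 → 7 → 15 → 31

Answer: 31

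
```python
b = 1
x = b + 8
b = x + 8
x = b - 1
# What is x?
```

Trace:
`b = 1` → b = 1
`x = b + 8` → x = 9
`b = x + 8` → b = 17
`x = b - 1` → x = 16
So x = 16

Answer: 16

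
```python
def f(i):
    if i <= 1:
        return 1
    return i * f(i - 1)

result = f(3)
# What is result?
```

f(3) = 3 * 2 * 1 = 6

Answer: 6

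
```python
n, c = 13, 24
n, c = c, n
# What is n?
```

Trace:
`n, c = 13, 24` → n = 13; c = 24
`n, c = c, n` → n = 24; c = 13
So n = 24

Answer: 24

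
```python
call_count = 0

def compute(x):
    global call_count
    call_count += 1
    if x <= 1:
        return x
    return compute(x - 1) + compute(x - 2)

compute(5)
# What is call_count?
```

Calls(x) = 1 + Calls(x-1) + Calls(x-2); Calls(0)=Calls(1)=1. For x=5 this gives 15.

Answer: 15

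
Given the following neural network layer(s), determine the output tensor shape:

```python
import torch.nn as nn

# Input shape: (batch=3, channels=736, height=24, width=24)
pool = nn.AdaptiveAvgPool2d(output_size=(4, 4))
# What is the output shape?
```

Input: (3, 736, 24, 24) -> Output: (3, 736, 4, 4)

Answer: (3, 736, 4, 4)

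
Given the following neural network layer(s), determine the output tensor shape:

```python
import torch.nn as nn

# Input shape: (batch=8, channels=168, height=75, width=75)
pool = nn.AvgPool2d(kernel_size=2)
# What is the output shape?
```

Input: (8, 168, 75, 75) -> Output: (8, 168, 37, 37)

Answer: (8, 168, 37, 37)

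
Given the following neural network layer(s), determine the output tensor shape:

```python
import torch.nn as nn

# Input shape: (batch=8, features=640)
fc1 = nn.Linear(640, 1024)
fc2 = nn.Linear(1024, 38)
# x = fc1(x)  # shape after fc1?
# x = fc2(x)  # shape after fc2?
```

Input: (8, 640) -> after fc1: (8, 1024) -> Output: (8, 38)

Answer: (8, 38)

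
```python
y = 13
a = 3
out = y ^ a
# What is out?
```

Trace:
`y = 13` → y = 13
`a = 3` → a = 3
`out = y ^ a` → out = 14
So out = 14

Answer: 14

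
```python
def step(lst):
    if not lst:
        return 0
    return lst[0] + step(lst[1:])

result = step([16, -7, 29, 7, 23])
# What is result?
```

16 + (-7) + 29 + 7 + 23 + 0 = 68

Answer: 68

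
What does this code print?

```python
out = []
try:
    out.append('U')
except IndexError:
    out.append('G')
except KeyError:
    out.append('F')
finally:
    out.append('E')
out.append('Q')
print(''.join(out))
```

Execution trace: 'U' (try body, no exception) → 'E' (finally) → 'Q' (after the try/except). Output: UEQ

Answer: UEQ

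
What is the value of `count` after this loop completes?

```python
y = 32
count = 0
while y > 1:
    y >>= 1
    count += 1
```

Count right shifts until 1
`count` takes the values: 0 → 1 → 2 → 3 → 4 → 5

Answer: 5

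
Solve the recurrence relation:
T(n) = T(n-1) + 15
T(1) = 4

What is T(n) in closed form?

Unrolling: T(n) = T(1) + 15·(n-1) = 4 + 15(n-1) = 15n - 11.

Answer: T(n) = 15n - 11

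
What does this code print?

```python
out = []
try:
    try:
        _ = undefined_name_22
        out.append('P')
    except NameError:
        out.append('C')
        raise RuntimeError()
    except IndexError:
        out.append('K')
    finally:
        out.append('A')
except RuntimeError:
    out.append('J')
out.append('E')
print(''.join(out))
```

Execution trace: 'C' (inner except NameError) → 'A' (inner finally) → 'J' (outer except RuntimeError) → 'E' (after the try/except). Output: CAJE

Answer: CAJE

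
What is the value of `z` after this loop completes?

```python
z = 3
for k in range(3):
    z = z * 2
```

Multiply by 2, 3 times: 3 * 2^3 = 24
`z` takes the values: 3 → 6 → 12 → 24

Answer: 24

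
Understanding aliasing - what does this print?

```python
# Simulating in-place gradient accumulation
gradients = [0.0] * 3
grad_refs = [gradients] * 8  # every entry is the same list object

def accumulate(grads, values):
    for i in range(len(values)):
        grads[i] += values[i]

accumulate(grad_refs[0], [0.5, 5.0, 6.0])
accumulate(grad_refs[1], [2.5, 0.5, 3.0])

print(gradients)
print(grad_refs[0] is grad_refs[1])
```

Key concept: gradient accumulation aliasing.
Step by step:
`gradients = [0.0] * 3` → gradients = [0.0, 0.0, 0.0]
`grad_refs = [gradients] * 8` → grad_refs = [[0.0, 0.0, 0.0], [0.0, 0.0, 0.0], [0.0, 0.0, 0.0], [0.0, 0.0, 0.0], [0.0, 0.0, 0.0], [0.0, 0.0, 0.0], [0.0, 0.0, 0.0], [0.0, 0.0, 0.0]]
`accumulate(grad_refs[0], [0.5, 5.0, 6.0])` → gradients = [0.5, 5.0, 6.0]; grad_refs = [[0.5, 5.0, 6.0], [0.5, 5.0, 6.0], [0.5, 5.0, 6.0], [0.5, 5.0, 6.0], [0.5, 5.0, 6.0], [0.5, 5.0, 6.0], [0.5, 5.0, 6.0], [0.5, 5.0, 6.0]]
`accumulate(grad_refs[1], [2.5, 0.5, 3.0])` → gradients = [3.0, 5.5, 9.0]; grad_refs = [[3.0, 5.5, 9.0], [3.0, 5.5, 9.0], [3.0, 5.5, 9.0], [3.0, 5.5, 9.0], [3.0, 5.5, 9.0], [3.0, 5.5, 9.0], [3.0, 5.5, 9.0], [3.0, 5.5, 9.0]]
`print(gradients)` → prints [3.0, 5.5, 9.0]
`print(grad_refs[0] is grad_refs[1])` → prints True

Answer:
[3.0, 5.5, 9.0]
True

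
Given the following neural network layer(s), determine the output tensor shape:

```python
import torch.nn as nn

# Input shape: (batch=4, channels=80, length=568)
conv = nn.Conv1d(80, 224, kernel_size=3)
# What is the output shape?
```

Input: (4, 80, 568) -> Output: (4, 224, 566)

Answer: (4, 224, 566)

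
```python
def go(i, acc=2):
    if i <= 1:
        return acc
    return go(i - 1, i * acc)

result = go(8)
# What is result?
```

Accumulator trace (n, acc): (8, 2) -> (7, 16) -> (6, 112) -> (5, 672) -> (4, 3360) -> (3, 13440) -> (2, 40320) -> (1, 80640) -> return 80640

Answer: 80640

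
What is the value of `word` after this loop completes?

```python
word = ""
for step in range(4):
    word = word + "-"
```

Repeat '-' 4 times
`word` takes the values: "" → "-" → "--" → "---" → "----"

Answer: "----"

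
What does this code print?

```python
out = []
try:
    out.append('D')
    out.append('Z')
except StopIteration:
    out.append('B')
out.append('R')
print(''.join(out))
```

Execution trace: 'D' (try body) → 'Z' (try body, no exception) → 'R' (after the try/except). Output: DZR

Answer: DZR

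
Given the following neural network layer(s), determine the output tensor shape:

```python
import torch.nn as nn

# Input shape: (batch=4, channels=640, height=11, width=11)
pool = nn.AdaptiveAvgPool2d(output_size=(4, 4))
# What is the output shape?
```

Input: (4, 640, 11, 11) -> Output: (4, 640, 4, 4)

Answer: (4, 640, 4, 4)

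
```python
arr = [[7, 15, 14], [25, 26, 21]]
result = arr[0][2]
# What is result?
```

Trace:
`arr = [[7, 15, 14], [25, 26, 21]]` → arr = [[7, 15, 14], [25, 26, 21]]
`result = arr[0][2]` → result = 14
So result = 14

Answer: 14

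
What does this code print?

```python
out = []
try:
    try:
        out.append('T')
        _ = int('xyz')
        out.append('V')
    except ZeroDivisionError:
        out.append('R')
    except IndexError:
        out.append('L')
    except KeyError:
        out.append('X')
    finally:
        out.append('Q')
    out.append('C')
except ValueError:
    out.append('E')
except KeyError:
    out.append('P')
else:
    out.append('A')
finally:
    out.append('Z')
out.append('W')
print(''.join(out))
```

Execution trace: 'T' (inner try body) → 'Q' (inner finally) → 'E' (except ValueError) → 'Z' (finally) → 'W' (after the try/except). Output: TQEZW

Answer: TQEZW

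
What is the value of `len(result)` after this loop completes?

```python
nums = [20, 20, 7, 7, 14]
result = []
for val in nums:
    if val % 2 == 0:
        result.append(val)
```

Count even numbers in [20, 20, 7, 7, 14]
`result` takes the values: [] → [20] → [20, 20] → [20, 20, 14]
So `len(result)` = 3

Answer: 3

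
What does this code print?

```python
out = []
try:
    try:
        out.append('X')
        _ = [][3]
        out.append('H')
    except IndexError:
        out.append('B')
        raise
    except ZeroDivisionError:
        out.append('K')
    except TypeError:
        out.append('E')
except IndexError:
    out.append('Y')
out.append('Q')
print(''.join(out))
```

Execution trace: 'X' (inner try body) → 'B' (inner except IndexError) → 'Y' (outer except IndexError) → 'Q' (after the try/except). Output: XBYQ

Answer: XBYQ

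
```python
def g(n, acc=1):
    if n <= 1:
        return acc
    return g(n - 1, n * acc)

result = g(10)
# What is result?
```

Accumulator trace (n, acc): (10, 1) -> (9, 10) -> (8, 90) -> (7, 720) -> (6, 5040) -> (5, 30240) -> (4, 151200) -> (3, 604800) -> (2, 1814400) -> (1, 3628800) -> return 3628800

Answer: 3628800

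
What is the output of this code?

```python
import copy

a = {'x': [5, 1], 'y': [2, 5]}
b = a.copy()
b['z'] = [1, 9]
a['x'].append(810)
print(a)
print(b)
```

Key concept: shallow copy of dict with mutable values.
Step by step:
`a = {'x': [5, 1], 'y': [2, 5]}` → a = {'x': [5, 1], 'y': [2, 5]}
`b = a.copy()` → b = {'x': [5, 1], 'y': [2, 5]}
`b['z'] = [1, 9]` → b = {'x': [5, 1], 'y': [2, 5], 'z': [1, 9]}
`a['x'].append(810)` → a = {'x': [5, 1, 810], 'y': [2, 5]}; b = {'x': [5, 1, 810], 'y': [2, 5], 'z': [1, 9]}
`print(a)` → prints {'x': [5, 1, 810], 'y': [2, 5]}
`print(b)` → prints {'x': [5, 1, 810], 'y': [2, 5], 'z': [1, 9]}

Answer:
{'x': [5, 1, 810], 'y': [2, 5]}
{'x': [5, 1, 810], 'y': [2, 5], 'z': [1, 9]}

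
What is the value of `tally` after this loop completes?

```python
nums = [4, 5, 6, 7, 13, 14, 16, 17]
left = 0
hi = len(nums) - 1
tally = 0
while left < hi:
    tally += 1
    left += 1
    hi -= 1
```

Iterations until pointers meet (list length 8)
`tally` takes the values: 0 → 1 → 2 → 3 → 4

Answer: 4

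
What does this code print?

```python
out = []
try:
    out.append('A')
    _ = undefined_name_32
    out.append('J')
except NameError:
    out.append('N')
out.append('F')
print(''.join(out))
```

Execution trace: 'A' (try body) → 'N' (except NameError) → 'F' (after the try/except). Output: ANF

Answer: ANF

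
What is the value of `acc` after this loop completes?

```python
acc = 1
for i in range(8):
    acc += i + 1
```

Start at 1, add 1 to 8 = 37
`acc` takes the values: 1 → 2 → 4 → 7 → 11 → 16 → 22 → 29 → 37

Answer: 37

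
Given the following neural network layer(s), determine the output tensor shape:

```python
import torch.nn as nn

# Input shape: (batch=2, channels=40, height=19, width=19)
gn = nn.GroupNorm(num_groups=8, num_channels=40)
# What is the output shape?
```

Input: (2, 40, 19, 19) -> Output: (2, 40, 19, 19)

Answer: (2, 40, 19, 19)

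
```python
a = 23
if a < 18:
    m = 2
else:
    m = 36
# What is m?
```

Trace:
`a = 23` → a = 23
`if a < 18: ...` → a < 18 is False, take else branch → m = 36
So m = 36

Answer: 36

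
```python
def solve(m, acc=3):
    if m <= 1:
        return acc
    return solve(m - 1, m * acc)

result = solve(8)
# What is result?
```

Accumulator trace (n, acc): (8, 3) -> (7, 24) -> (6, 168) -> (5, 1008) -> (4, 5040) -> (3, 20160) -> (2, 60480) -> (1, 120960) -> return 120960

Answer: 120960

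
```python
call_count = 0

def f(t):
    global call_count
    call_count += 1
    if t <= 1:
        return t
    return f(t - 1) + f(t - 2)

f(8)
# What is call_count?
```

Calls(t) = 1 + Calls(t-1) + Calls(t-2); Calls(0)=Calls(1)=1. For t=8 this gives 67.

Answer: 67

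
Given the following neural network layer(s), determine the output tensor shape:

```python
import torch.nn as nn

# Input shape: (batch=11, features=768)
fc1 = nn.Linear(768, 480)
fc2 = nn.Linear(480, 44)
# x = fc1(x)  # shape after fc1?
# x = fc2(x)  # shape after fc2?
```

Input: (11, 768) -> after fc1: (11, 480) -> Output: (11, 44)

Answer: (11, 44)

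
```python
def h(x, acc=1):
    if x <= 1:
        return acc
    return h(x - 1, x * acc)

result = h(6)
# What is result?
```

Accumulator trace (n, acc): (6, 1) -> (5, 6) -> (4, 30) -> (3, 120) -> (2, 360) -> (1, 720) -> return 720

Answer: 720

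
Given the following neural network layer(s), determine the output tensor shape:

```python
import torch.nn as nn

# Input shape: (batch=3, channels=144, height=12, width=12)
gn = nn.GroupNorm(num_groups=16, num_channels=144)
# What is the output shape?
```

Input: (3, 144, 12, 12) -> Output: (3, 144, 12, 12)

Answer: (3, 144, 12, 12)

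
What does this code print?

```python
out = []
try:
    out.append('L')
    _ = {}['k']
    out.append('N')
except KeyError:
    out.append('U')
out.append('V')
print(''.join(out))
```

Execution trace: 'L' (try body) → 'U' (except KeyError) → 'V' (after the try/except). Output: LUV

Answer: LUV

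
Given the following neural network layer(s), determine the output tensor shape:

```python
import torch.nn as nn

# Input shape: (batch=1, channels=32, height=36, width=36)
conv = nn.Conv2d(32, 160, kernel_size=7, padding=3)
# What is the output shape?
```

Input: (1, 32, 36, 36) -> Output: (1, 160, 36, 36)

Answer: (1, 160, 36, 36)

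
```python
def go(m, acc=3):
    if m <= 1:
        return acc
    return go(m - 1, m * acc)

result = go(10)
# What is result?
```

Accumulator trace (n, acc): (10, 3) -> (9, 30) -> (8, 270) -> (7, 2160) -> (6, 15120) -> (5, 90720) -> (4, 453600) -> (3, 1814400) -> (2, 5443200) -> (1, 10886400) -> return 10886400

Answer: 10886400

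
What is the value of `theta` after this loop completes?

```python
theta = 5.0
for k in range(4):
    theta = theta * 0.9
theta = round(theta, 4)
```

Exponential decay: 5.0 * 0.9^4
`theta` takes the values: 5.0 → 4.5 → 4.05 → 3.645 → 3.2805

Answer: 3.2805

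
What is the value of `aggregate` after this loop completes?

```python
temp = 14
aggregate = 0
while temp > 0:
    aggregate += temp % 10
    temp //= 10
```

Sum digits of 14
`aggregate` takes the values: 0 → 4 → 5

Answer: 5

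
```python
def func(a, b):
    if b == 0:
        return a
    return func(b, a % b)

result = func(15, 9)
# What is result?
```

func(15, 9) -> func(9, 6) -> func(6, 3) -> func(3, 0) -> 3

Answer: 3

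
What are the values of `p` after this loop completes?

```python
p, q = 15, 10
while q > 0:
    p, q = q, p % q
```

GCD of 15 and 10
`p` takes the values: 15 → 10 → 5

Answer: 5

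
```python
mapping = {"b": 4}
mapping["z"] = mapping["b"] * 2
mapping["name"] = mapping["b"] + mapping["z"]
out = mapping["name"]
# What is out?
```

Trace:
`mapping = {"b": 4}` → mapping = {'b': 4}
`mapping["z"] = mapping["b"] * 2` → mapping = {'b': 4, 'z': 8}
`mapping["name"] = mapping["b"] + mapping["z"]` → mapping = {'b': 4, 'z': 8, 'name': 12}
`out = mapping["name"]` → out = 12
So out = 12

Answer: 12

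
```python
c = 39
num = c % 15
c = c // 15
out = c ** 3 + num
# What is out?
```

Trace:
`c = 39` → c = 39
`num = c % 15` → num = 9
`c = c // 15` → c = 2
`out = c ** 3 + num` → out = 17
So out = 17

Answer: 17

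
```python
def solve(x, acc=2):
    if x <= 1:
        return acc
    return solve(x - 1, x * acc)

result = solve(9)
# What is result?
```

Accumulator trace (n, acc): (9, 2) -> (8, 18) -> (7, 144) -> (6, 1008) -> (5, 6048) -> (4, 30240) -> (3, 120960) -> (2, 362880) -> (1, 725760) -> return 725760

Answer: 725760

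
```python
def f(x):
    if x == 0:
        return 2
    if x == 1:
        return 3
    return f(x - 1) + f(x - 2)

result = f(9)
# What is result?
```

Build up from base cases: f(0)=2, f(1)=3, f(2)=5, f(3)=8, f(4)=13, f(5)=21, f(6)=34, ..., f(9)=144

Answer: 144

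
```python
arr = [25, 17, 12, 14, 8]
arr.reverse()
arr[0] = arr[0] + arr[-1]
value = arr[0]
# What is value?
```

Trace:
`arr = [25, 17, 12, 14, 8]` → arr = [25, 17, 12, 14, 8]
`arr.reverse()` → arr = [8, 14, 12, 17, 25]
`arr[0] = arr[0] + arr[-1]` → arr = [33, 14, 12, 17, 25]
`value = arr[0]` → value = 33
So value = 33

Answer: 33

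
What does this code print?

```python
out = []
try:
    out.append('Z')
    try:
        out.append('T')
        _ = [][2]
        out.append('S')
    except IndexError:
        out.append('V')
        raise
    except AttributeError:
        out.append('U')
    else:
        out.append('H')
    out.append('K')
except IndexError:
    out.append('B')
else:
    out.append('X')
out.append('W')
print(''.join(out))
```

Execution trace: 'Z' (try body) → 'T' (inner try body) → 'V' (inner except IndexError) → 'B' (except IndexError) → 'W' (after the try/except). Output: ZTVBW

Answer: ZTVBW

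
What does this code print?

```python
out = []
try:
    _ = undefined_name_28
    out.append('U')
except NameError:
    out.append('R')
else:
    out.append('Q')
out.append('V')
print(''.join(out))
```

Execution trace: 'R' (except NameError) → 'V' (after the try/except). Output: RV

Answer: RV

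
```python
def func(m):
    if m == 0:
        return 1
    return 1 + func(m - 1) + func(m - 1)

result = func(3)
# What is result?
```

func(m) = 1 + 2·func(m-1), func(0)=1. Closed form: (1+1)·2^3 - 1 = 15.

Answer: 15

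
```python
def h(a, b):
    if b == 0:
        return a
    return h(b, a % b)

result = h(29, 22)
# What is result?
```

h(29, 22) -> h(22, 7) -> h(7, 1) -> h(1, 0) -> 1

Answer: 1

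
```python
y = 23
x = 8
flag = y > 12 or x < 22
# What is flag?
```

Trace:
`y = 23` → y = 23
`x = 8` → x = 8
`flag = y > 12 or x < 22` → flag = True
So flag = True

Answer: True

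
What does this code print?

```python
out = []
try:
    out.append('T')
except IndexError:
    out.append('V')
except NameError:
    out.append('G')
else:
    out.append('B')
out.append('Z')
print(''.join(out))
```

Execution trace: 'T' (try body, no exception) → 'B' (else) → 'Z' (after the try/except). Output: TBZ

Answer: TBZ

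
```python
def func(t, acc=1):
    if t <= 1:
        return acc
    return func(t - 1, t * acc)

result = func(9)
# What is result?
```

Accumulator trace (n, acc): (9, 1) -> (8, 9) -> (7, 72) -> (6, 504) -> (5, 3024) -> (4, 15120) -> (3, 60480) -> (2, 181440) -> (1, 362880) -> return 362880

Answer: 362880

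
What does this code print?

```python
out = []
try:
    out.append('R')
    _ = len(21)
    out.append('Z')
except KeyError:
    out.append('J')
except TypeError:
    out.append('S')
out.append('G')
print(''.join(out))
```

Execution trace: 'R' (try body) → 'S' (except TypeError) → 'G' (after the try/except). Output: RSG

Answer: RSG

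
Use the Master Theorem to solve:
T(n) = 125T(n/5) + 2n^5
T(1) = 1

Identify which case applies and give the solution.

a=125, b=5, f(n)=2n^5. log_5(125) = 3. Since c=5 > 3 and the regularity condition holds (125(n/5)^5 = (125/5^5)n^5 with 125/5^5 < 1), Case 3 applies: T(n) = Θ(f(n)) = O(n^5).

Answer: O(n^5) - Case 3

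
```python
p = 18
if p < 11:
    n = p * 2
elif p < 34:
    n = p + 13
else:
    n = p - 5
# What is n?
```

Trace:
`p = 18` → p = 18
`if p < 11: ...` → p < 11 is False, p < 34 is True → n = 31
So n = 31

Answer: 31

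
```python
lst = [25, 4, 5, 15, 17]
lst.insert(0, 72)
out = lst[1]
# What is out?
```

Trace:
`lst = [25, 4, 5, 15, 17]` → lst = [25, 4, 5, 15, 17]
`lst.insert(0, 72)` → lst = [72, 25, 4, 5, 15, 17]
`out = lst[1]` → out = 25
So out = 25

Answer: 25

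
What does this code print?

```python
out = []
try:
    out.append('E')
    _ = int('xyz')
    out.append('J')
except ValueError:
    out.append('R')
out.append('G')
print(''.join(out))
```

Execution trace: 'E' (try body) → 'R' (except ValueError) → 'G' (after the try/except). Output: ERG

Answer: ERG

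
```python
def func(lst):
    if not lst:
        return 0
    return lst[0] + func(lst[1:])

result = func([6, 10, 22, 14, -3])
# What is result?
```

6 + 10 + 22 + 14 + (-3) + 0 = 49

Answer: 49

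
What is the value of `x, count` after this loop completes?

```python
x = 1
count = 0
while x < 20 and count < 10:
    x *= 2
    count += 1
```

Double until >= 20 or 10 iterations
`x, count` takes the values: (1, 0) → (2, 0) → (2, 1) → (4, 1) → (4, 2) → (8, 2) → (8, 3) → (16, 3) → (16, 4) → (32, 4) → (32, 5)

Answer: 32, 5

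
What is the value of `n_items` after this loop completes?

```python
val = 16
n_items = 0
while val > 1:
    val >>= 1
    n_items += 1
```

Count right shifts until 1
`n_items` takes the values: 0 → 1 → 2 → 3 → 4

Answer: 4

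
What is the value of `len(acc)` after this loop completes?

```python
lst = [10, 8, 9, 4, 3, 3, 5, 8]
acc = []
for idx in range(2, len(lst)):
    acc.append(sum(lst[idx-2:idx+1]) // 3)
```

Number of 3-element averages
`acc` takes the values: [] → [9] → [9, 7] → [9, 7, 5] → [9, 7, 5, 3] → [9, 7, 5, 3, 3] → [9, 7, 5, 3, 3, 5]
So `len(acc)` = 6

Answer: 6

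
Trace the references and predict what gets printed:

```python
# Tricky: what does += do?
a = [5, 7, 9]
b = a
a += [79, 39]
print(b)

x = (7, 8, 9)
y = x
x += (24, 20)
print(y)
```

Key concept: += behavior differs for mutable vs immutable.
Step by step:
`a = [5, 7, 9]` → a = [5, 7, 9]
`b = a` → b = [5, 7, 9] (same object as a)
`a += [79, 39]` → a = [5, 7, 9, 79, 39] (same object as b); b = [5, 7, 9, 79, 39] (same object as a)
`print(b)` → prints [5, 7, 9, 79, 39]
`x = (7, 8, 9)` → x = (7, 8, 9)
`y = x` → y = (7, 8, 9)
`x += (24, 20)` → x = (7, 8, 9, 24, 20)
`print(y)` → prints (7, 8, 9)

Answer:
[5, 7, 9, 79, 39]
(7, 8, 9)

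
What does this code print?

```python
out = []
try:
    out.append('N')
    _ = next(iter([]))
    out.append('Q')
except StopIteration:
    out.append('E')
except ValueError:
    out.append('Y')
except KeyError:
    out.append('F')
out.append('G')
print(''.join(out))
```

Execution trace: 'N' (try body) → 'E' (except StopIteration) → 'G' (after the try/except). Output: NEG

Answer: NEG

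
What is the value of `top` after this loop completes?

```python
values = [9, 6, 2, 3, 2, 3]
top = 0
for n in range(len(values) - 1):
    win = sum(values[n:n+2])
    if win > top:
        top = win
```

Max sum of 2-element window in [9, 6, 2, 3, 2, 3]
`top` takes the values: 0 → 15

Answer: 15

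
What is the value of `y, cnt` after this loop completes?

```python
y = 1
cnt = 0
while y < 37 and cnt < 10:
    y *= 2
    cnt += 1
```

Double until >= 37 or 10 iterations
`y, cnt` takes the values: (1, 0) → (2, 0) → (2, 1) → (4, 1) → (4, 2) → (8, 2) → (8, 3) → (16, 3) → (16, 4) → (32, 4) → (32, 5) → (64, 5) → (64, 6)

Answer: 64, 6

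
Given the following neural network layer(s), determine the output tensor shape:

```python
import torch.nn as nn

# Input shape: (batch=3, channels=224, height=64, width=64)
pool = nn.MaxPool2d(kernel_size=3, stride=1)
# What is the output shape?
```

Input: (3, 224, 64, 64) -> Output: (3, 224, 62, 62)

Answer: (3, 224, 62, 62)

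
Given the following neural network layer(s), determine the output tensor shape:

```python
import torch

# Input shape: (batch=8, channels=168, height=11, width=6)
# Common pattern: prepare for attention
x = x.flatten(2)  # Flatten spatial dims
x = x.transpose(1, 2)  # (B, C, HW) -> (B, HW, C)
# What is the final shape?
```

Input: (8, 168, 11, 6) -> after flatten(2): (8, 168, 66) -> Output: (8, 66, 168)

Answer: (8, 66, 168)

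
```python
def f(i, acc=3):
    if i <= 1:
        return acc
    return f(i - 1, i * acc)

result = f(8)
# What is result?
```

Accumulator trace (n, acc): (8, 3) -> (7, 24) -> (6, 168) -> (5, 1008) -> (4, 5040) -> (3, 20160) -> (2, 60480) -> (1, 120960) -> return 120960

Answer: 120960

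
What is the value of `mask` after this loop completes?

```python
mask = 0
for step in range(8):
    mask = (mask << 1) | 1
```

Build 8 consecutive 1-bits: 0b11111111
`mask` takes the values: 0 → 1 → 3 → 7 → 15 → 31 → 63 → 127 → 255

Answer: 255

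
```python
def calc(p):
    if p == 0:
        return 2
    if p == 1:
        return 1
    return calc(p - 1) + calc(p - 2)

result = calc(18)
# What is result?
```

Build up from base cases: calc(0)=2, calc(1)=1, calc(2)=3, calc(3)=4, calc(4)=7, calc(5)=11, calc(6)=18, ..., calc(18)=5778

Answer: 5778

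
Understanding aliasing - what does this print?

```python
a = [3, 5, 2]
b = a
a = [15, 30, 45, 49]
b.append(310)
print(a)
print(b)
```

Key concept: rebinding vs mutation: a is rebound to a new list, b still points at the original.
Step by step:
`a = [3, 5, 2]` → a = [3, 5, 2]
`b = a` → b = [3, 5, 2] (same object as a)
`a = [15, 30, 45, 49]` → a = [15, 30, 45, 49]
`b.append(310)` → b = [3, 5, 2, 310]
`print(a)` → prints [15, 30, 45, 49]
`print(b)` → prints [3, 5, 2, 310]

Answer:
[15, 30, 45, 49]
[3, 5, 2, 310]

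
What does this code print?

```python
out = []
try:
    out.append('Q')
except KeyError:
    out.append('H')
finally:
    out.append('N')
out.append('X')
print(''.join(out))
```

Execution trace: 'Q' (try body, no exception) → 'N' (finally) → 'X' (after the try/except). Output: QNX

Answer: QNX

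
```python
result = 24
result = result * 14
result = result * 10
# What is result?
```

Trace:
`result = 24` → result = 24
`result = result * 14` → result = 336
`result = result * 10` → result = 3360
So result = 3360

Answer: 3360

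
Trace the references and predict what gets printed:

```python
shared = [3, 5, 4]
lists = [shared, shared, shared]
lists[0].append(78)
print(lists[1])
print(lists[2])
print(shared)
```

Key concept: list of same reference.
Step by step:
`shared = [3, 5, 4]` → shared = [3, 5, 4]
`lists = [shared, shared, shared]` → lists = [[3, 5, 4], [3, 5, 4], [3, 5, 4]]
`lists[0].append(78)` → shared = [3, 5, 4, 78]; lists = [[3, 5, 4, 78], [3, 5, 4, 78], [3, 5, 4, 78]]
`print(lists[1])` → prints [3, 5, 4, 78]
`print(lists[2])` → prints [3, 5, 4, 78]
`print(shared)` → prints [3, 5, 4, 78]

Answer:
[3, 5, 4, 78]
[3, 5, 4, 78]
[3, 5, 4, 78]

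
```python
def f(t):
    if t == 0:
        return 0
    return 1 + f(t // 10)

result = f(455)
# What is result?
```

Count of digits of 455: 3

Answer: 3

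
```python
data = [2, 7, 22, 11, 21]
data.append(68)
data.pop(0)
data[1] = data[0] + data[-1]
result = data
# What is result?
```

Trace:
`data = [2, 7, 22, 11, 21]` → data = [2, 7, 22, 11, 21]
`data.append(68)` → data = [2, 7, 22, 11, 21, 68]
`data.pop(0)` → data = [7, 22, 11, 21, 68]
`data[1] = data[0] + data[-1]` → data = [7, 75, 11, 21, 68]
`result = data` → result = [7, 75, 11, 21, 68]
So result = [7, 75, 11, 21, 68]

Answer: [7, 75, 11, 21, 68]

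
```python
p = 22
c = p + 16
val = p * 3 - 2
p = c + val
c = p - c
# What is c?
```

Trace:
`p = 22` → p = 22
`c = p + 16` → c = 38
`val = p * 3 - 2` → val = 64
`p = c + val` → p = 102
`c = p - c` → c = 64
So c = 64

Answer: 64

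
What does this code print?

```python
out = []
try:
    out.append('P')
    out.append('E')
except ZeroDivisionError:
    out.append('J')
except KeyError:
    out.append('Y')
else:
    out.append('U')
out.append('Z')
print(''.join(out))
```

Execution trace: 'P' (try body) → 'E' (try body, no exception) → 'U' (else) → 'Z' (after the try/except). Output: PEUZ

Answer: PEUZ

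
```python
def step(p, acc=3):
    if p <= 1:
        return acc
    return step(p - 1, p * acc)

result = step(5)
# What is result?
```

Accumulator trace (n, acc): (5, 3) -> (4, 15) -> (3, 60) -> (2, 180) -> (1, 360) -> return 360

Answer: 360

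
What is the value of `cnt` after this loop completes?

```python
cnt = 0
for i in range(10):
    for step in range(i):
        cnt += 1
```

Triangle number: 0+1+2+...+9
`cnt` takes the values: 0 → 1 → 2 → 3 → 4 → 5 → 6 → 7 → 8 → 9 → 10 → 11 → 12 → 13 → 14 → 15 → 16 → 17 → 18 → 19 → 20 → 21 → 22 → 23 → 24 → 25 → 26 → 27 → 28 → 29 → … → 41 → 42 → 43 → 44 → 45

Answer: 45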